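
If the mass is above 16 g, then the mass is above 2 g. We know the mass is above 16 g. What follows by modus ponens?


Modus ponens: P → Q, P ⊢ Q
P: the mass is above 16 g
Q: the mass is above 2 g
We have P → Q and P is true.
By modus ponens, Q must be true.

The mass is above 2 g


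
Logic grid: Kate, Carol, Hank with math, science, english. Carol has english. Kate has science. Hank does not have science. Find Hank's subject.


From clues:
  Kate → science
  Carol → english
By elimination, Hank gets the remaining.

math


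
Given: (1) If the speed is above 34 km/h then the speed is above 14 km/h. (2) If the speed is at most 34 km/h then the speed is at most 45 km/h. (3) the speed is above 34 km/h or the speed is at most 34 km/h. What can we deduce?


Constructive dilemma: (P → Q) ∧ (R → S), P ∨ R ⊢ Q ∨ S
Premise 1: the speed is above 34 km/h → the speed is above 14 km/h
Premise 2: the speed is at most 34 km/h → the speed is at most 45 km/h
Premise 3: the speed is above 34 km/h ∨ the speed is at most 34 km/h
Case 1: Assuming the speed is above 34 km/h, then by Premise 1, the speed is above 14 km/h.
Case 2: Assuming the speed is at most 34 km/h, then by Premise 2, the speed is at most 45 km/h.
Since one of the speed is above 34 km/h or the speed is at most 34 km/h must hold, we get the speed is above 14 km/h or the speed is at most 45 km/h.

The speed is above 14 km/h or the speed is at most 45 km/h.


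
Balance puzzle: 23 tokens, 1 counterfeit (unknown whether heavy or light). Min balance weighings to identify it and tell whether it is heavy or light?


Let n = 23. 46 possibilities (n tokens × lighter/heavier); each weighing has 3 outcomes.
Bound for k weighings: say the first weighing puts j tokens on each pan. If it tips, the 2j weighed tokens remain suspects (each with a known direction) and k-1 weighings give 3^(k-1) outcomes; 3^(k-1) is odd, so 2j ≤ 3^(k-1) - 1. If it balances, the n - 2j unweighed tokens remain with direction unknown: 2(n - 2j) ≤ 3^(k-1) - 1 by the same parity argument. Adding, n ≤ (3^(k-1) - 1) + (3^(k-1) - 1)/2 = (3^k - 3)/2, and the classical three-group strategy achieves this (3 tokens in 2 weighings, 12 in 3, 39 in 4, 120 in 5).
So we need the smallest k with (3^k - 3)/2 ≥ 23.
k = 3: (3^3 - 3)/2 = 12 < 23 ✗
k = 4: (3^4 - 3)/2 = 39 ≥ 23 ✓

4


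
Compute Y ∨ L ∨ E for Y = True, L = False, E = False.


Y = True, L = False, E = False
Step 1: Y ∨ L = True OR False = True
Step 2: True ∨ E = True OR False = True
OR is true when at least one operand is true.

True


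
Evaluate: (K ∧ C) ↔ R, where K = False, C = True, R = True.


K = False, C = True, R = True
Step 1: K ∧ C = False AND True = False
Step 2: (False) ↔ R: true when both sides have same truth value.
Result: False ↔ True = False

False


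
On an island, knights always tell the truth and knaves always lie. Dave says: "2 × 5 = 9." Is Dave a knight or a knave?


Statement: "2 × 5 = 9."
Actual: 2 × 5 = 10
Claimed: 9
Statement is FALSE → Dave lies → Knave

Knave


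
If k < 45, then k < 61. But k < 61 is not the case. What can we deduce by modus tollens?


Modus tollens: P → Q, ¬Q ⊢ ¬P
P: k < 45
Q: k < 61
We have P → Q and Q is false.
By modus tollens, P must be false.

It is not the case that k < 45


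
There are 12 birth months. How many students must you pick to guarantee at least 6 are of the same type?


Pigeonhole: to guarantee k in one of n categories, need (k-1)×n + 1.
k = 6, n = 12
Minimum = (6-1) × 12 + 1 = 5 × 12 + 1

61


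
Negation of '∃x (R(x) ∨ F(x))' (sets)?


Original: ∃x (R(x) ∨ F(x))
Rule: ¬∀→∃, ¬∃→∀, negate predicate.
Negation: ∀x (¬R(x) ∧ ¬F(x))

∀x (¬R(x) ∧ ¬F(x))


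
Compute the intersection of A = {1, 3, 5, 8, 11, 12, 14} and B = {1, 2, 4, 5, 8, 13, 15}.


A = {1, 3, 5, 8, 11, 12, 14}
B = {1, 2, 4, 5, 8, 13, 15}
Operation: intersection
Elements in both: 1, 5, 8

{1, 5, 8}


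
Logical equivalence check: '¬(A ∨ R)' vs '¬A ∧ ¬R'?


Expression 1: ¬(A ∨ R)
Expression 2: ¬A ∧ ¬R
Truth table (A R | Expr1 Expr2):
  T T |   F     F
  T F |   F     F
  F T |   F     F
  F F |   T     T
All 4 rows agree, so the expressions are logically equivalent.

Yes


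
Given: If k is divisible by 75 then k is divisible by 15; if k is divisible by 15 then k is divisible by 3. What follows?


Hypothetical syllogism: P → Q, Q → R ⊢ P → R
Premise 1: k is divisible by 75 → k is divisible by 15
Premise 2: k is divisible by 15 → k is divisible by 3
Chain the implications: the middle term (k is divisible by 15) links the two.
Conclusion: If k is divisible by 75, then k is divisible by 3.

If k is divisible by 75, then k is divisible by 3.


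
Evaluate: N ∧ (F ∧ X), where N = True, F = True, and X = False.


N = True, F = True, X = False
Step 1: F ∧ X = True AND False = False
Step 2: N ∧ False = True AND False = False
AND is true only when ALL operands are true.

False


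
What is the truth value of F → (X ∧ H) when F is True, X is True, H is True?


F = True, X = True, H = True
Step 1: X ∧ H = True AND True = True
Step 2: F → (True): false only when F=True and consequent=False.
Result: True

True


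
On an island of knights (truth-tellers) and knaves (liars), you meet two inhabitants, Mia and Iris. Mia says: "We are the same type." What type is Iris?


Mia says: "We are the same type."
Case 1: Mia is a Knight (truth-teller)
  Statement is true → they ARE the same → Iris is also a Knight
Case 2: Mia is a Knave (liar)
  Statement is false → they are NOT the same → Iris is a Knight
In both cases, Iris is a Knight.

Knight


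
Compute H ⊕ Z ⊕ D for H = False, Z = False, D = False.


H = False, Z = False, D = False
Step 1: H ⊕ Z = False XOR False = False
Step 2: False ⊕ D = False XOR False = False
XOR is true when an odd number of operands are true.

False


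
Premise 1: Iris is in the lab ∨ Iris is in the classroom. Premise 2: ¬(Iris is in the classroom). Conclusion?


Disjunctive syllogism: P ∨ Q, ¬P ⊢ Q
Disjunction: Iris is in the lab ∨ Iris is in the classroom
We know it is not the case that Iris is in the classroom.
By disjunctive syllogism, the other disjunct must be true.

Iris is in the lab


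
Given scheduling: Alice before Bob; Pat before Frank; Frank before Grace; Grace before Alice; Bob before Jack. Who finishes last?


Constraints: Alice before Bob; Pat before Frank; Frank before Grace; Grace before Alice; Bob before Jack
The last task can have nothing scheduled after it, so it must never appear on the left of a 'before'.
Tasks appearing before some other task: Alice, Pat, Frank, Grace, Bob.
The only task not in that list is Jack → it is last.

Jack


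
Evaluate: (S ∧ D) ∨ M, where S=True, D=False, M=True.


S = True, D = False, M = True
Expression: (S ∧ D) ∨ M
Step 1: S ∧ D = True AND False = False
Step 2: (False) ∨ M = False OR True = True

True


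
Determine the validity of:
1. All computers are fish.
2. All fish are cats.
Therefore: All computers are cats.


Premise 1: All computers are fish.
Premise 2: All fish are cats.
Conclusion: All computers are cats.
Barbara syllogism (AAA-1): All A are B, All B are C → All A are C.
Middle term (fish) distributed in premise 2.

Valid


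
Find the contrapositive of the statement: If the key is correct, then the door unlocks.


Original: If the key is correct, then the door unlocks
Contrapositive: If ¬Q, then ¬P
Negate Q: not (the door unlocks)
Negate P: not (the key is correct)

If not (the door unlocks), then not (the key is correct).


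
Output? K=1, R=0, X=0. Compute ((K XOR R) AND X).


K XOR R = 1^0 = 1
1 AND 0 = 0

0


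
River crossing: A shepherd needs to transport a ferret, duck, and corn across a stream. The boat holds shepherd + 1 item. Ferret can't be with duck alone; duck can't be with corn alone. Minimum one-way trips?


1. shepherd+duck → 2. shepherd ← 3. shepherd+ferret → 4. shepherd+duck ← 5. shepherd+corn → 6. shepherd ← 7. shepherd+duck →
Minimum trips = 7

7


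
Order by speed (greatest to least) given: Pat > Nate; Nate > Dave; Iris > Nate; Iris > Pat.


Constraints: Pat > Nate; Nate > Dave; Iris > Nate; Iris > Pat
Method: at each step, the next-highest is the one remaining person who never appears on the smaller side of a constraint between remaining people.
  Step 1: remaining {Nate, Dave, Pat, Iris}; on the smaller side: {Nate, Dave, Pat} → Iris is next (Iris > Nate; Iris > Pat).
  Step 2: remaining {Nate, Dave, Pat}; on the smaller side: {Nate, Dave} → Pat is next (Pat > Nate).
  Step 3: remaining {Nate, Dave}; on the smaller side: {Dave} → Nate is next (Nate > Dave).
  Step 4: only Dave remains → lowest.
Final ranking (highest to lowest):

Iris > Pat > Nate > Dave


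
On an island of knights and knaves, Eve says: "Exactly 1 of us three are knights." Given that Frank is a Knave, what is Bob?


Eve claims exactly 1 knights among Eve, Frank, Bob.
Given: Frank is a Knave.

Case 1: Eve is a Knight (tells truth)
  Then exactly 1 of the three are knights.
  Counting Eve, Frank: 1 knight(s) so far. Need 0 more → Bob = Knave.
Case 2: Eve is a Knave (lies)
  Then the count is NOT 1.
  If Bob = Knight, count = 1 = 1 → claim would be true, contradicts lie.
  If Bob = Knave, count = 0 ≠ 1 → lie confirmed ✓

Bob is a Knave.

Knave


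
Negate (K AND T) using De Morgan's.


De Morgan's law: ¬(P ∧ Q) ≡ ¬P ∨ ¬Q
¬(K ∧ T) = ¬K ∨ ¬T

¬K ∨ ¬T


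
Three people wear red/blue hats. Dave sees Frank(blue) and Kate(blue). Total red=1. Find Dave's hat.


Total red = 1, seen red = 0
Own red = 1 - 0 = 1
Dave's hat is red.

red


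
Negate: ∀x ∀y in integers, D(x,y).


Original: ∀x ∀y D(x,y)
Rule: ¬∀→∃, ¬∃→∀, negate predicate.
Negation: ∃x ∃y ¬D(x,y)

∃x ∃y ¬D(x,y)


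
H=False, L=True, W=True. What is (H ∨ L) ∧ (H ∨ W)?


H = False, L = True, W = True
Expression: (H ∨ L) ∧ (H ∨ W)
Step 1: H ∨ L = False OR True = True
Step 2: H ∨ W = False OR True = True
Step 3: (True) ∧ (True) = True AND True = True

True


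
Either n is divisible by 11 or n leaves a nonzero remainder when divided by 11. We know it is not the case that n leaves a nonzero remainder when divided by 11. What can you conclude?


Disjunctive syllogism: P ∨ Q, ¬P ⊢ Q
Disjunction: n is divisible by 11 ∨ n leaves a nonzero remainder when divided by 11
We know it is not the case that n leaves a nonzero remainder when divided by 11.
By disjunctive syllogism, the other disjunct must be true.

n is divisible by 11


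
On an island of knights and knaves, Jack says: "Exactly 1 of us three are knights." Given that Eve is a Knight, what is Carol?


Jack claims exactly 1 knights among Jack, Eve, Carol.
Given: Eve is a Knight.

Case 1: Jack is a Knight (tells truth)
  Then exactly 1 of the three are knights.
  Counting Jack, Eve: 2 knight(s) so far. Need -1 more → impossible.
Case 2: Jack is a Knave (lies)
  Then the count is NOT 1.
  If Carol = Knave, count = 1 = 1 → claim would be true, contradicts lie.
  If Carol = Knight, count = 2 ≠ 1 → lie confirmed ✓

Carol is a Knight.

Knight


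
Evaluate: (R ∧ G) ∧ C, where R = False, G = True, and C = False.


R = False, G = True, C = False
Step 1: R ∧ G = False AND True = False
Step 2: False ∧ C = False AND False = False
AND is true only when ALL operands are true.

False


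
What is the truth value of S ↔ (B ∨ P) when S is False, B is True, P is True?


S = False, B = True, P = True
Step 1: B ∨ P = True OR True = True
Step 2: S ↔ (True): true when both sides have same truth value.
Result: False ↔ True = False

False


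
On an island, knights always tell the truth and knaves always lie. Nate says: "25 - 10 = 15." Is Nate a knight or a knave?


Statement: "25 - 10 = 15."
Actual: 25 - 10 = 15
Claimed: 15
Statement is TRUE → Nate tells the truth → Knight

Knight


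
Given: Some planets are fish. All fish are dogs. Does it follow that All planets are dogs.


Premise 1: Some planets are fish.
Premise 2: All fish are dogs.
Conclusion: All planets are dogs.
Fallacy: illicit minor. The minor term (planets) is distributed in the conclusion ('All planets ...') but undistributed in its premise ('Some planets are fish' doesn't cover all planets).
Only 'Some planets are dogs' follows, not 'All'.

Invalid


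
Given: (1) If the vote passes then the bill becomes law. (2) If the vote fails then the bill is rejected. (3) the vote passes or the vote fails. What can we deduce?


Constructive dilemma: (P → Q) ∧ (R → S), P ∨ R ⊢ Q ∨ S
Premise 1: the vote passes → the bill becomes law
Premise 2: the vote fails → the bill is rejected
Premise 3: the vote passes ∨ the vote fails
Case 1: Assuming the vote passes, then by Premise 1, the bill becomes law.
Case 2: Assuming the vote fails, then by Premise 2, the bill is rejected.
Since one of the vote passes or the vote fails must hold, we get the bill becomes law or the bill is rejected.

The bill becomes law or the bill is rejected.


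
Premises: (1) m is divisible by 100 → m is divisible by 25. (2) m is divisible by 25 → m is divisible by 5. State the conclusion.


Hypothetical syllogism: P → Q, Q → R ⊢ P → R
Premise 1: m is divisible by 100 → m is divisible by 25
Premise 2: m is divisible by 25 → m is divisible by 5
Chain the implications: the middle term (m is divisible by 25) links the two.
Conclusion: If m is divisible by 100, then m is divisible by 5.

If m is divisible by 100, then m is divisible by 5.


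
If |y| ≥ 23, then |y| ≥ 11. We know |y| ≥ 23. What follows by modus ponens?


Modus ponens: P → Q, P ⊢ Q
P: |y| ≥ 23
Q: |y| ≥ 11
We have P → Q and P is true.
By modus ponens, Q must be true.

|y| ≥ 11


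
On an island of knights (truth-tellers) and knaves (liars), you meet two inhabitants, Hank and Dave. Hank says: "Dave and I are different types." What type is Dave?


Hank says: "Dave and I are different types."
Case 1: Hank is a Knight (truth-teller)
  Statement is true → they ARE different → Dave is a Knave
Case 2: Hank is a Knave (liar)
  Statement is false → they are NOT different → Dave is a Knave
In both cases, Dave is a Knave.

Knave


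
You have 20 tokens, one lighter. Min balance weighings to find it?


Each weighing has 3 outcomes (left heavy / balance / right heavy), so k weighings distinguish at most 3^k cases; splitting into three near-equal groups achieves this.
Need 3^k ≥ 20: 3^2 = 9 < 20 ≤ 3^3 = 27
k = ⌈log₃(20)⌉ = 3

3


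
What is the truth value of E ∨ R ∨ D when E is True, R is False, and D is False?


E = True, R = False, D = False
Step 1: E ∨ R = True OR False = True
Step 2: True ∨ D = True OR False = True
OR is true when at least one operand is true.

True


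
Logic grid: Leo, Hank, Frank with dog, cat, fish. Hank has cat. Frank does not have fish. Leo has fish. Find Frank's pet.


From clues:
  Hank → cat
  Leo → fish
By elimination, Frank gets the remaining.

dog


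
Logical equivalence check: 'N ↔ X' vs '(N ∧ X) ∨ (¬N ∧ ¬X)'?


Expression 1: N ↔ X
Expression 2: (N ∧ X) ∨ (¬N ∧ ¬X)
Truth table (N X | Expr1 Expr2):
  T T |   T     T
  T F |   F     F
  F T |   F     F
  F F |   T     T
All 4 rows agree, so the expressions are logically equivalent.

Yes


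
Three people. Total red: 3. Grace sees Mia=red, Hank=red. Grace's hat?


Total red = 3, seen red = 2
Own red = 3 - 2 = 1
Grace's hat is red.

red


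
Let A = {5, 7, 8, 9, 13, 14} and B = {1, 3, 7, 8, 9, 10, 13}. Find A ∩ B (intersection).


A = {5, 7, 8, 9, 13, 14}
B = {1, 3, 7, 8, 9, 10, 13}
Operation: intersection
Elements in both: 7, 8, 9, 13

{7, 8, 9, 13}


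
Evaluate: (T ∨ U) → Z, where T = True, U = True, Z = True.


T = True, U = True, Z = True
Step 1: T ∨ U = True OR True = True
Step 2: (True) → Z: false only when antecedent=True and Z=False.
Result: True

True


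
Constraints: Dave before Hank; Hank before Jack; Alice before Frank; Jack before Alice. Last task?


Constraints: Dave before Hank; Hank before Jack; Alice before Frank; Jack before Alice
The last task can have nothing scheduled after it, so it must never appear on the left of a 'before'.
Tasks appearing before some other task: Dave, Hank, Alice, Jack.
The only task not in that list is Frank → it is last.

Frank


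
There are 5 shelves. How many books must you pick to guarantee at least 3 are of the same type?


Pigeonhole: to guarantee k in one of n categories, need (k-1)×n + 1.
k = 3, n = 5
Minimum = (3-1) × 5 + 1 = 2 × 5 + 1

11


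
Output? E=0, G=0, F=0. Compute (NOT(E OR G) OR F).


E OR G = 0
NOT(0) = 1
1 OR 0 = 1

1


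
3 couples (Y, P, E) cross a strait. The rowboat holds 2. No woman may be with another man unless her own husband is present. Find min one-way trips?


Label couples Y, P, E (H = husband, W = wife).
Counting alone: 6 people, the rowboat carries 2 and someone must bring it back, so each round trip nets at most +1 on the far side until the last crossing → at least 9 trips. The jealousy constraint makes 9 impossible; the shortest valid schedule has 11:
1. WY+WP →  (far: WY,WP; near: HY,HP,HE,WE)
2. WY ←       (far: WP; near: HY,HP,HE,WY,WE)
3. WY+WE →  (far: WY,WP,WE; near: HY,HP,HE)
4. WY ←       (far: WP,WE; near: HY,HP,HE,WY)
5. HP+HE →  (far: HP,WP,HE,WE; near: HY,WY)
6. HP+WP ←  (far: HE,WE; near: HY,WY,HP,WP)
7. HY+HP →  (far: HY,HP,HE,WE; near: WY,WP)
8. WE ←       (far: HY,HP,HE; near: WY,WP,WE)
9. WY+WP →  (far: HY,WY,HP,WP,HE; near: WE)
10. HE ←      (far: HY,WY,HP,WP; near: HE,WE)
11. HE+WE → (far: all six; near: empty)
In every state each wife is either with her husband or with no other man.
Minimum trips = 11

11


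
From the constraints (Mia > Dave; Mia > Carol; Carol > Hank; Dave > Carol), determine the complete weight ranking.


Constraints: Mia > Dave; Mia > Carol; Carol > Hank; Dave > Carol
Method: at each step, the next-highest is the one remaining person who never appears on the smaller side of a constraint between remaining people.
  Step 1: remaining {Mia, Hank, Dave, Carol}; on the smaller side: {Hank, Dave, Carol} → Mia is next (Mia > Dave; Mia > Carol).
  Step 2: remaining {Hank, Dave, Carol}; on the smaller side: {Hank, Carol} → Dave is next (Dave > Carol).
  Step 3: remaining {Hank, Carol}; on the smaller side: {Hank} → Carol is next (Carol > Hank).
  Step 4: only Hank remains → lowest.
Final ranking (highest to lowest):

Mia > Dave > Carol > Hank


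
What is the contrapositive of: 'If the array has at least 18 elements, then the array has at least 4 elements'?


Original: If the array has at least 18 elements, then the array has at least 4 elements
Contrapositive: If ¬Q, then ¬P
Negate Q: not (the array has at least 4 elements)
Negate P: not (the array has at least 18 elements)

If not (the array has at least 4 elements), then not (the array has at least 18 elements).


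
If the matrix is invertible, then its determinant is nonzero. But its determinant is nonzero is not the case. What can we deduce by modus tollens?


Modus tollens: P → Q, ¬Q ⊢ ¬P
P: the matrix is invertible
Q: its determinant is nonzero
We have P → Q and Q is false.
By modus tollens, P must be false.

It is not the case that the matrix is invertible


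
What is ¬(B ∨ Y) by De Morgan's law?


De Morgan's law: ¬(P ∨ Q) ≡ ¬P ∧ ¬Q
¬(B ∨ Y) = ¬B ∧ ¬Y

¬B ∧ ¬Y


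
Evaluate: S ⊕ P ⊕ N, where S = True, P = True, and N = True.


S = True, P = True, N = True
Step 1: S ⊕ P = True XOR True = False
Step 2: False ⊕ N = False XOR True = True
XOR is true when an odd number of operands are true.

True


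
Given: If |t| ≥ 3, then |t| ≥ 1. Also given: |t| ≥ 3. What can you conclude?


Modus ponens: P → Q, P ⊢ Q
P: |t| ≥ 3
Q: |t| ≥ 1
We have P → Q and P is true.
By modus ponens, Q must be true.

|t| ≥ 1


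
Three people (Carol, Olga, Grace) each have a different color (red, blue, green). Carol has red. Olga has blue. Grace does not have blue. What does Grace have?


From clues:
  Olga → blue
  Carol → red
By elimination, Grace gets the remaining.

green


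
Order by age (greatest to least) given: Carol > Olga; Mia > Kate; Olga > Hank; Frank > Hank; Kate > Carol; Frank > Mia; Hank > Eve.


Constraints: Carol > Olga; Mia > Kate; Olga > Hank; Frank > Hank; Kate > Carol; Frank > Mia; Hank > Eve
Method: at each step, the next-highest is the one remaining person who never appears on the smaller side of a constraint between remaining people.
  Step 1: remaining {Frank, Kate, Carol, Hank, Mia, Eve, Olga}; on the smaller side: {Kate, Carol, Hank, Mia, Eve, Olga} → Frank is next (Frank > Hank; Frank > Mia).
  Step 2: remaining {Kate, Carol, Hank, Mia, Eve, Olga}; on the smaller side: {Kate, Carol, Hank, Eve, Olga} → Mia is next (Mia > Kate).
  Step 3: remaining {Kate, Carol, Hank, Eve, Olga}; on the smaller side: {Carol, Hank, Eve, Olga} → Kate is next (Kate > Carol).
  Step 4: remaining {Carol, Hank, Eve, Olga}; on the smaller side: {Hank, Eve, Olga} → Carol is next (Carol > Olga).
  Step 5: remaining {Hank, Eve, Olga}; on the smaller side: {Hank, Eve} → Olga is next (Olga > Hank).
  Step 6: remaining {Hank, Eve}; on the smaller side: {Eve} → Hank is next (Hank > Eve).
  Step 7: only Eve remains → lowest.
Final ranking (highest to lowest):

Frank > Mia > Kate > Carol > Olga > Hank > Eve


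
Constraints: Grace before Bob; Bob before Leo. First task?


Constraints: Grace before Bob; Bob before Leo
The first task can have nothing scheduled before it, so it must never appear on the right of a 'before'.
Tasks appearing after some 'before': Bob, Leo.
The only task not in that list is Grace → it is first.

Grace


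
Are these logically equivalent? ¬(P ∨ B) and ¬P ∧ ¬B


Expression 1: ¬(P ∨ B)
Expression 2: ¬P ∧ ¬B
Truth table (P B | Expr1 Expr2):
  T T |   F     F
  T F |   F     F
  F T |   F     F
  F F |   T     T
All 4 rows agree, so the expressions are logically equivalent.

Yes


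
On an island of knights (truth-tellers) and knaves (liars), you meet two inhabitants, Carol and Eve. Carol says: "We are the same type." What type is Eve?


Carol says: "We are the same type."
Case 1: Carol is a Knight (truth-teller)
  Statement is true → they ARE the same → Eve is also a Knight
Case 2: Carol is a Knave (liar)
  Statement is false → they are NOT the same → Eve is a Knight
In both cases, Eve is a Knight.

Knight


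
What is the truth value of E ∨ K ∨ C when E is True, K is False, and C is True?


E = True, K = False, C = True
Step 1: E ∨ K = True OR False = True
Step 2: True ∨ C = True OR True = True
OR is true when at least one operand is true.

True


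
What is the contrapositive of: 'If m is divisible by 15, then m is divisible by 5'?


Original: If m is divisible by 15, then m is divisible by 5
Contrapositive: If ¬Q, then ¬P
Negate Q: not (m is divisible by 5)
Negate P: not (m is divisible by 15)

If not (m is divisible by 5), then not (m is divisible by 15).


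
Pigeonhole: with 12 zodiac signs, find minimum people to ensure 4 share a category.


Pigeonhole: to guarantee k in one of n categories, need (k-1)×n + 1.
k = 4, n = 12
Minimum = (4-1) × 12 + 1 = 3 × 12 + 1

37


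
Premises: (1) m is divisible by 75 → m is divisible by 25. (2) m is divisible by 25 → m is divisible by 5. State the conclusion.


Hypothetical syllogism: P → Q, Q → R ⊢ P → R
Premise 1: m is divisible by 75 → m is divisible by 25
Premise 2: m is divisible by 25 → m is divisible by 5
Chain the implications: the middle term (m is divisible by 25) links the two.
Conclusion: If m is divisible by 75, then m is divisible by 5.

If m is divisible by 75, then m is divisible by 5.


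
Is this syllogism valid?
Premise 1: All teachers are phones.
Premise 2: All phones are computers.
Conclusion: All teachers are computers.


Premise 1: All teachers are phones.
Premise 2: All phones are computers.
Conclusion: All teachers are computers.
Barbara syllogism (AAA-1): All A are B, All B are C → All A are C.
Middle term (phones) distributed in premise 2.

Valid


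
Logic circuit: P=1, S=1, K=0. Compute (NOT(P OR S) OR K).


P OR S = 1
NOT(1) = 0
0 OR 0 = 0

0


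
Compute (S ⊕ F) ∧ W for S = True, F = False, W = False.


S = True, F = False, W = False
Step 1: S ⊕ F = True XOR False = True
Step 2: True ∧ W = True AND False = False
XOR true when exactly one of S,F is true; then AND with W.

False


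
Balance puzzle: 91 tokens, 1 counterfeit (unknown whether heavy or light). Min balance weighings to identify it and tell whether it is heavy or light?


Let n = 91. 182 possibilities (n tokens × lighter/heavier); each weighing has 3 outcomes.
Bound for k weighings: say the first weighing puts j tokens on each pan. If it tips, the 2j weighed tokens remain suspects (each with a known direction) and k-1 weighings give 3^(k-1) outcomes; 3^(k-1) is odd, so 2j ≤ 3^(k-1) - 1. If it balances, the n - 2j unweighed tokens remain with direction unknown: 2(n - 2j) ≤ 3^(k-1) - 1 by the same parity argument. Adding, n ≤ (3^(k-1) - 1) + (3^(k-1) - 1)/2 = (3^k - 3)/2, and the classical three-group strategy achieves this (3 tokens in 2 weighings, 12 in 3, 39 in 4, 120 in 5).
So we need the smallest k with (3^k - 3)/2 ≥ 91.
k = 4: (3^4 - 3)/2 = 39 < 91 ✗
k = 5: (3^5 - 3)/2 = 120 ≥ 91 ✓

5


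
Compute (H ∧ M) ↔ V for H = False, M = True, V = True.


H = False, M = True, V = True
Step 1: H ∧ M = False AND True = False
Step 2: (False) ↔ V: true when both sides have same truth value.
Result: False ↔ True = False

False


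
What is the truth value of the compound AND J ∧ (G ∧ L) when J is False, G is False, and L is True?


J = False, G = False, L = True
Step 1: G ∧ L = False AND True = False
Step 2: J ∧ False = False AND False = False
AND is true only when ALL operands are true.

False


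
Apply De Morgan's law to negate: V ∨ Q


De Morgan's law: ¬(P ∨ Q) ≡ ¬P ∧ ¬Q
¬(V ∨ Q) = ¬V ∧ ¬Q

¬V ∧ ¬Q


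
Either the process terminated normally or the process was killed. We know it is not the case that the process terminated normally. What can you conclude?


Disjunctive syllogism: P ∨ Q, ¬P ⊢ Q
Disjunction: the process terminated normally ∨ the process was killed
We know it is not the case that the process terminated normally.
By disjunctive syllogism, the other disjunct must be true.

The process was killed


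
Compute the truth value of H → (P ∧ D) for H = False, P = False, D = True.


H = False, P = False, D = True
Step 1: P ∧ D = False AND True = False
Step 2: H → (False): false only when H=True and consequent=False.
Result: True

True


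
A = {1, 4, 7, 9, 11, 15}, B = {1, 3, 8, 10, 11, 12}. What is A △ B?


A = {1, 4, 7, 9, 11, 15}
B = {1, 3, 8, 10, 11, 12}
Operation: symmetric difference
In A only: [4, 7, 9, 15], in B only: [3, 8, 10, 12]

{3, 4, 7, 8, 9, 10, 12, 15}


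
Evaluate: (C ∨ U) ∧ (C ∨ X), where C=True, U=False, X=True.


C = True, U = False, X = True
Expression: (C ∨ U) ∧ (C ∨ X)
Step 1: C ∨ U = True OR False = True
Step 2: C ∨ X = True OR True = True
Step 3: (True) ∧ (True) = True AND True = True

True


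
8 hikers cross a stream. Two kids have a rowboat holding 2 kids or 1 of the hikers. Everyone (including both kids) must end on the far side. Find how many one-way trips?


Per crossing of one of the hikers: kids→, one←, one of the hikers→, one← = 4 trips
8 × 4 = 32, + 1 final kids→ = 33
Minimum trips = 33

33


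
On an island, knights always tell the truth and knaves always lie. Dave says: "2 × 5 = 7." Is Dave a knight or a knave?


Statement: "2 × 5 = 7."
Actual: 2 × 5 = 10
Claimed: 7
Statement is FALSE → Dave lies → Knave

Knave


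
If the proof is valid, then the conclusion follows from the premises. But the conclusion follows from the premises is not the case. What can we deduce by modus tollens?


Modus tollens: P → Q, ¬Q ⊢ ¬P
P: the proof is valid
Q: the conclusion follows from the premises
We have P → Q and Q is false.
By modus tollens, P must be false.

It is not the case that the proof is valid


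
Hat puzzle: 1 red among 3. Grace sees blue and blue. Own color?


Total red = 1, seen red = 0
Own red = 1 - 0 = 1
Grace's hat is red.

red


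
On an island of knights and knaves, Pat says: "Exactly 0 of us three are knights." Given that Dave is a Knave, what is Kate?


Pat claims exactly 0 knights among Pat, Dave, Kate.
Given: Dave is a Knave.

Case 1: Pat is a Knight (tells truth)
  Then exactly 0 of the three are knights.
  Counting Pat, Dave: 1 knight(s) so far. Need -1 more → impossible.
Case 2: Pat is a Knave (lies)
  Then the count is NOT 0.
  If Kate = Knave, count = 0 = 0 → claim would be true, contradicts lie.
  If Kate = Knight, count = 1 ≠ 0 → lie confirmed ✓

Kate is a Knight.

Knight


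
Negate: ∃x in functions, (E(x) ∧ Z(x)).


Original: ∃x (E(x) ∧ Z(x))
Rule: ¬∀→∃, ¬∃→∀, negate predicate.
Negation: ∀x (¬E(x) ∨ ¬Z(x))

∀x (¬E(x) ∨ ¬Z(x))


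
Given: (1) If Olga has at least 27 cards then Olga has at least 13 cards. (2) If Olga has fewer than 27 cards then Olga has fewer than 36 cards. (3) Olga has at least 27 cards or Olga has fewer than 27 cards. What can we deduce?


Constructive dilemma: (P → Q) ∧ (R → S), P ∨ R ⊢ Q ∨ S
Premise 1: Olga has at least 27 cards → Olga has at least 13 cards
Premise 2: Olga has fewer than 27 cards → Olga has fewer than 36 cards
Premise 3: Olga has at least 27 cards ∨ Olga has fewer than 27 cards
Case 1: Assuming Olga has at least 27 cards, then by Premise 1, Olga has at least 13 cards.
Case 2: Assuming Olga has fewer than 27 cards, then by Premise 2, Olga has fewer than 36 cards.
Since one of Olga has at least 27 cards or Olga has fewer than 27 cards must hold, we get Olga has at least 13 cards or Olga has fewer than 36 cards.

Olga has at least 13 cards or Olga has fewer than 36 cards.


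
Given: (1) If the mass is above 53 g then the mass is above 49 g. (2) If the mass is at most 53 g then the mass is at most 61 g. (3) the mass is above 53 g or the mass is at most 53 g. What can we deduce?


Constructive dilemma: (P → Q) ∧ (R → S), P ∨ R ⊢ Q ∨ S
Premise 1: the mass is above 53 g → the mass is above 49 g
Premise 2: the mass is at most 53 g → the mass is at most 61 g
Premise 3: the mass is above 53 g ∨ the mass is at most 53 g
Case 1: Assuming the mass is above 53 g, then by Premise 1, the mass is above 49 g.
Case 2: Assuming the mass is at most 53 g, then by Premise 2, the mass is at most 61 g.
Since one of the mass is above 53 g or the mass is at most 53 g must hold, we get the mass is above 49 g or the mass is at most 61 g.

The mass is above 49 g or the mass is at most 61 g.


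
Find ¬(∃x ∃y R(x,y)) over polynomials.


Original: ∃x ∃y R(x,y)
Rule: ¬∀→∃, ¬∃→∀, negate predicate.
Negation: ∀x ∀y ¬R(x,y)

∀x ∀y ¬R(x,y)


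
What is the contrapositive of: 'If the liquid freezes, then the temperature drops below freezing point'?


Original: If the liquid freezes, then the temperature drops below freezing point
Contrapositive: If ¬Q, then ¬P
Negate Q: not (the temperature drops below freezing point)
Negate P: not (the liquid freezes)

If not (the temperature drops below freezing point), then not (the liquid freezes).


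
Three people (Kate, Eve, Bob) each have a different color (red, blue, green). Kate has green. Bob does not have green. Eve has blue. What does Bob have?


From clues:
  Kate → green
  Eve → blue
By elimination, Bob gets the remaining.

red


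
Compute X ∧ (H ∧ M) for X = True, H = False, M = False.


X = True, H = False, M = False
Step 1: H ∧ M = False AND False = False
Step 2: X ∧ False = True AND False = False
AND is true only when ALL operands are true.

False


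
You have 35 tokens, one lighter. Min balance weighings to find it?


Each weighing has 3 outcomes (left heavy / balance / right heavy), so k weighings distinguish at most 3^k cases; splitting into three near-equal groups achieves this.
Need 3^k ≥ 35: 3^3 = 27 < 35 ≤ 3^4 = 81
k = ⌈log₃(35)⌉ = 4

4


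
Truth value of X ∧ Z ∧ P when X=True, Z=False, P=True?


X = True, Z = False, P = True
Expression: X ∧ Z ∧ P
Step 1: X ∧ Z = True AND False = False
Step 2: (False) ∧ P = False AND True = False

False


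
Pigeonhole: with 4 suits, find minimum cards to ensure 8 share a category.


Pigeonhole: to guarantee k in one of n categories, need (k-1)×n + 1.
k = 8, n = 4
Minimum = (8-1) × 4 + 1 = 7 × 4 + 1

29


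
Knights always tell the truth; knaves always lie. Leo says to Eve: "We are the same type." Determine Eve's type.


Leo says: "We are the same type."
Case 1: Leo is a Knight (truth-teller)
  Statement is true → they ARE the same → Eve is also a Knight
Case 2: Leo is a Knave (liar)
  Statement is false → they are NOT the same → Eve is a Knight
In both cases, Eve is a Knight.

Knight


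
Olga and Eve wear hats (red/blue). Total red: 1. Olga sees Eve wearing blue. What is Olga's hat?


Total red = 1, Eve = blue
Red accounted for: 0
Remaining for Olga: 1
Olga's hat is red.

red


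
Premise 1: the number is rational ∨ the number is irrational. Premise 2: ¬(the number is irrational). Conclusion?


Disjunctive syllogism: P ∨ Q, ¬P ⊢ Q
Disjunction: the number is rational ∨ the number is irrational
We know it is not the case that the number is irrational.
By disjunctive syllogism, the other disjunct must be true.

The number is rational


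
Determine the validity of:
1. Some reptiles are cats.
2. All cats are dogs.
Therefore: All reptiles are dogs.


Premise 1: Some reptiles are cats.
Premise 2: All cats are dogs.
Conclusion: All reptiles are dogs.
Fallacy: illicit minor. The minor term (reptiles) is distributed in the conclusion ('All reptiles ...') but undistributed in its premise ('Some reptiles are cats' doesn't cover all reptiles).
Only 'Some reptiles are dogs' follows, not 'All'.

Invalid


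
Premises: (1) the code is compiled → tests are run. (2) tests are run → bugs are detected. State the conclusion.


Hypothetical syllogism: P → Q, Q → R ⊢ P → R
Premise 1: the code is compiled → tests are run
Premise 2: tests are run → bugs are detected
Chain the implications: the middle term (tests are run) links the two.
Conclusion: If the code is compiled, then bugs are detected.

If the code is compiled, then bugs are detected.


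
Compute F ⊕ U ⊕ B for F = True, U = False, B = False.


F = True, U = False, B = False
Step 1: F ⊕ U = True XOR False = True
Step 2: True ⊕ B = True XOR False = True
XOR is true when an odd number of operands are true.

True


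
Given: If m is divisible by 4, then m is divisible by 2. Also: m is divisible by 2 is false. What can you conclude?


Modus tollens: P → Q, ¬Q ⊢ ¬P
P: m is divisible by 4
Q: m is divisible by 2
We have P → Q and Q is false.
By modus tollens, P must be false.

It is not the case that m is divisible by 4


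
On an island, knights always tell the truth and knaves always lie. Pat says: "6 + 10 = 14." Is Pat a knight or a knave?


Statement: "6 + 10 = 14."
Actual: 6 + 10 = 16
Claimed: 14
Statement is FALSE → Pat lies → Knave

Knave


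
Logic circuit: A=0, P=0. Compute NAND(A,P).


A AND P = 0
NOT(0) = 1

1


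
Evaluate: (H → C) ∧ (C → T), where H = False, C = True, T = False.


H = False, C = True, T = False
Step 1: H → C is false only when H=True and C=False. Result: True
Step 2: C → T is false only when C=True and T=False. Result: False
Step 3: True ∧ False = False

False


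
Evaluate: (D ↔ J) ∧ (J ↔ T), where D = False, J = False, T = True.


D = False, J = False, T = True
Step 1: D ↔ J is true when D and J have the same value. Result: True
Step 2: J ↔ T is true when J and T have the same value. Result: False
Step 3: True ∧ False = False

False


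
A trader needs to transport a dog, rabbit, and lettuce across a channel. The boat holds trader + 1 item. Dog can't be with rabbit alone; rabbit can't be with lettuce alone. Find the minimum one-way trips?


1. trader+rabbit → 2. trader ← 3. trader+dog → 4. trader+rabbit ← 5. trader+lettuce → 6. trader ← 7. trader+rabbit →
Minimum trips = 7

7


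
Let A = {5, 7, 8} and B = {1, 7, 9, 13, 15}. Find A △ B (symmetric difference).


A = {5, 7, 8}
B = {1, 7, 9, 13, 15}
Operation: symmetric difference
In A only: [5, 8], in B only: [1, 9, 13, 15]

{1, 5, 8, 9, 13, 15}


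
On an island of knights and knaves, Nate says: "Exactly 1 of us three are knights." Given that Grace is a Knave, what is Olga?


Nate claims exactly 1 knights among Nate, Grace, Olga.
Given: Grace is a Knave.

Case 1: Nate is a Knight (tells truth)
  Then exactly 1 of the three are knights.
  Counting Nate, Grace: 1 knight(s) so far. Need 0 more → Olga = Knave.
Case 2: Nate is a Knave (lies)
  Then the count is NOT 1.
  If Olga = Knight, count = 1 = 1 → claim would be true, contradicts lie.
  If Olga = Knave, count = 0 ≠ 1 → lie confirmed ✓

Olga is a Knave.

Knave


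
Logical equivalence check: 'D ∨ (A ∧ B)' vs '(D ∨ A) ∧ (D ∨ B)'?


Expression 1: D ∨ (A ∧ B)
Expression 2: (D ∨ A) ∧ (D ∨ B)
Truth table (D A B | Expr1 Expr2):
  T T T |   T     T
  T T F |   T     T
  T F T |   T     T
  T F F |   T     T
  F T T |   T     T
  F T F |   F     F
  F F T |   F     F
  F F F |   F     F
All 8 rows agree, so the expressions are logically equivalent.

Yes


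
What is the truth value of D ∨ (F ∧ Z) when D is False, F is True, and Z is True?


D = False, F = True, Z = True
Step 1: F ∧ Z = True AND True = True
Step 2: D ∨ True = False OR True = True
AND evaluated first (higher precedence); then OR applied.

True


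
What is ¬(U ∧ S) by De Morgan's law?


De Morgan's law: ¬(P ∧ Q) ≡ ¬P ∨ ¬Q
¬(U ∧ S) = ¬U ∨ ¬S

¬U ∨ ¬S


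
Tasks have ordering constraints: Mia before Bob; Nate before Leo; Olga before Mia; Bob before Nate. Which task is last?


Constraints: Mia before Bob; Nate before Leo; Olga before Mia; Bob before Nate
The last task can have nothing scheduled after it, so it must never appear on the left of a 'before'.
Tasks appearing before some other task: Mia, Nate, Olga, Bob.
The only task not in that list is Leo → it is last.

Leo


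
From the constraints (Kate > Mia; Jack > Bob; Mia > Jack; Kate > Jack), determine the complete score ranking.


Constraints: Kate > Mia; Jack > Bob; Mia > Jack; Kate > Jack
Method: at each step, the next-highest is the one remaining person who never appears on the smaller side of a constraint between remaining people.
  Step 1: remaining {Kate, Mia, Bob, Jack}; on the smaller side: {Mia, Bob, Jack} → Kate is next (Kate > Mia; Kate > Jack).
  Step 2: remaining {Mia, Bob, Jack}; on the smaller side: {Bob, Jack} → Mia is next (Mia > Jack).
  Step 3: remaining {Bob, Jack}; on the smaller side: {Bob} → Jack is next (Jack > Bob).
  Step 4: only Bob remains → lowest.
Final ranking (highest to lowest):

Kate > Mia > Jack > Bob


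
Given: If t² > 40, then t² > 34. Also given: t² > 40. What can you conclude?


Modus ponens: P → Q, P ⊢ Q
P: t² > 40
Q: t² > 34
We have P → Q and P is true.
By modus ponens, Q must be true.

t² > 34


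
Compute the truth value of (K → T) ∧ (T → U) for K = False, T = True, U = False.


K = False, T = True, U = False
Step 1: K → T is false only when K=True and T=False. Result: True
Step 2: T → U is false only when T=True and U=False. Result: False
Step 3: True ∧ False = False

False
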